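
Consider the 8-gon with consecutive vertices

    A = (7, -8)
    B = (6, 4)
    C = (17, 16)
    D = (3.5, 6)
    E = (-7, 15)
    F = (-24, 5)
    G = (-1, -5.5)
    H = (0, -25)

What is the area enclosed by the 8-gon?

Apply the shoelace (surveyor's) formula: 2A = Σ (x_i·y_{i+1} − x_{i+1}·y_i), indices taken mod 8.
Σ = (76) + (28) + (46) + (94.5) + (325) + (137) + (25) + (175) = 906.5
Area = |Σ|/2 = 453.25.

453.25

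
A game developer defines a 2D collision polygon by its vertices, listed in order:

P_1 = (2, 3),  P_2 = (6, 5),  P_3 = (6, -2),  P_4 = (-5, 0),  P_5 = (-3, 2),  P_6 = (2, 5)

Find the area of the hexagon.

Σ = (-8) + (-42) + (-10) + (-10) + (-19) + (-4) = -93
Area = |Σ|/2 = 46.5.

46.5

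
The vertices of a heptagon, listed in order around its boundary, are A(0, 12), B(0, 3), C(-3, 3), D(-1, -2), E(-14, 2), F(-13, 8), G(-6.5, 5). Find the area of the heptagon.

Apply the surveyor's formula: 2A = Σ (x_i·y_{i+1} − x_{i+1}·y_i), indices taken mod 7.
Σ = (0) + (9) + (9) + (-30) + (-86) + (-13) + (-78) = -189
Area = |Σ|/2 = 94.5.

94.5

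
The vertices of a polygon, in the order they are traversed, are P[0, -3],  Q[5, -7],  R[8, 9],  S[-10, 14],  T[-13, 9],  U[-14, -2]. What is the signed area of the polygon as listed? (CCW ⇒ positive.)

302

Σ = (15) + (101) + (202) + (92) + (152) + (42) = 604
Signed area = Σ/2 = 302 (positive ⇒ counter-clockwise traversal).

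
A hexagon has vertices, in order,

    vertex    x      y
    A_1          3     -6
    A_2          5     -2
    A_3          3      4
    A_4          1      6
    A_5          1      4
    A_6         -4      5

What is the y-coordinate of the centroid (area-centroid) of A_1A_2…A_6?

Apply the surveyor's formula. First the cross-terms c_i = x_i·y_{i+1} − x_{i+1}·y_i:
  24, 26, 14, -2, 21, 9  ⇒  2A = 92, A = 46.
Then Σ (y_i + y_{i+1})·c_i = 160, so ȳ = 160 / (6·46) = 40/69.

40/69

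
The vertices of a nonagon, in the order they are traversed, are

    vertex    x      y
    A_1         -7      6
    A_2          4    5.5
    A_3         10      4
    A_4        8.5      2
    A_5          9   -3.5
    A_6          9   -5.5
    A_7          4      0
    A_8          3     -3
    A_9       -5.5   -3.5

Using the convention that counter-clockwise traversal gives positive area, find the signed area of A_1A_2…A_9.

-127.875

Apply the shoelace (surveyor's) formula: 2A = Σ (x_i·y_{i+1} − x_{i+1}·y_i), indices taken mod 9.
Cross-terms: -62.5, -39, -14, -47.75, -18, 22, -12, -27, -57.5  ⇒  Σ = -255.75
Signed area = Σ/2 = -127.875 (negative ⇒ clockwise traversal).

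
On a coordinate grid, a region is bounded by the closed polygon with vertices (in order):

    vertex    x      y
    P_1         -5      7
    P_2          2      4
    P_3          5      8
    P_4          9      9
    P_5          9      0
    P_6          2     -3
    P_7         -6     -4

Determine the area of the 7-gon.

Σ = (-34) + (-4) + (-27) + (-81) + (-27) + (-26) + (-62) = -261
Area = |Σ|/2 = 130.5.

130.5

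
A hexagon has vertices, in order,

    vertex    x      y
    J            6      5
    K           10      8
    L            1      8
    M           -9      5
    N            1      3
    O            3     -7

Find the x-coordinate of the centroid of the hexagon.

283/156

Apply the surveyor's formula. First the cross-terms c_i = x_i·y_{i+1} − x_{i+1}·y_i:
  -2, 72, 77, -32, -16, 57  ⇒  2A = 156, A = 78.
Then Σ (x_i + x_{i+1})·c_i = 849, so x̄ = 849 / (6·78) = 283/156.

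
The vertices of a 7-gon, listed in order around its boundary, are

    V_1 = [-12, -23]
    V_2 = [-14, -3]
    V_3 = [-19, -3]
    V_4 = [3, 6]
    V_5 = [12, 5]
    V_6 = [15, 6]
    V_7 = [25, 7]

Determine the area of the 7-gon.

501

Σ = (-286) + (-15) + (-105) + (-57) + (-3) + (-45) + (-491) = -1002
Area = |Σ|/2 = 501.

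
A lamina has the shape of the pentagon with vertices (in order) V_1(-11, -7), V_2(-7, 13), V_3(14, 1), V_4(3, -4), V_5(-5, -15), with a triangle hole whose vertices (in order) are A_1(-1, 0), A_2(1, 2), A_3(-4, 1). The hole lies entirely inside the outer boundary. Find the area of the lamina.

Outer boundary:
Apply Gauss's area formula: 2A = Σ (x_i·y_{i+1} − x_{i+1}·y_i), indices taken mod 5.
V_1→V_2: (-11)(13) − (-7)(-7) = -192
V_2→V_3: (-7)(1) − (14)(13) = -189
V_3→V_4: (14)(-4) − (3)(1) = -59
V_4→V_5: (3)(-15) − (-5)(-4) = -65
V_5→V_1: (-5)(-7) − (-11)(-15) = -130
Σ = -635
Area = |Σ|/2 = 317.5.
Hole:
Σ = (-2) + (9) + (1) = 8
Area = |Σ|/2 = 4.
Net area = 317.5 − 4 = 313.5.

313.5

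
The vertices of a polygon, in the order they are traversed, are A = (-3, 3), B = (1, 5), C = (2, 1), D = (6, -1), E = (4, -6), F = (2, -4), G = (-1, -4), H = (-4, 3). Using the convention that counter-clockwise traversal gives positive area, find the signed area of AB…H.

Cross-terms: -18, -9, -8, -32, -4, -12, -19, -3  ⇒  Σ = -105
Signed area = Σ/2 = -52.5 (negative ⇒ clockwise traversal).

-52.5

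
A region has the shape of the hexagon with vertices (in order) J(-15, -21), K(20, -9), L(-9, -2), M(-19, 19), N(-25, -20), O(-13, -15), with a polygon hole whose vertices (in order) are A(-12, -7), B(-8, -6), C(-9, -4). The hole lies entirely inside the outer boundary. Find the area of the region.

Outer boundary:
Cross-terms: 555, -121, -209, 855, 115, 48  ⇒  Σ = 1243
Area = |Σ|/2 = 621.5.
Hole:
Apply Gauss's area formula: 2A = Σ (x_i·y_{i+1} − x_{i+1}·y_i), indices taken mod 3.
Cross-terms: 16, -22, 15  ⇒  Σ = 9
Area = |Σ|/2 = 4.5.
Net area = 621.5 − 4.5 = 617.

617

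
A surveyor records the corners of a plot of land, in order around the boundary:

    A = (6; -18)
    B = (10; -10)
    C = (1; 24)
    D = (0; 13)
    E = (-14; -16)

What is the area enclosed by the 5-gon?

A→B: (6)(-10) − (10)(-18) = 120
B→C: (10)(24) − (1)(-10) = 250
C→D: (1)(13) − (0)(24) = 13
D→E: (0)(-16) − (-14)(13) = 182
E→A: (-14)(-18) − (6)(-16) = 348
Σ = 913
Area = |Σ|/2 = 456.5.

456.5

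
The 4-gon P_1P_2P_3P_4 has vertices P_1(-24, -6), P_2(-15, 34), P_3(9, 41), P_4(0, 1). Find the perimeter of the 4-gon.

132

|P_1P_2| = √((9)² + (40)²) = √1681 = 41
|P_2P_3| = √((24)² + (7)²) = √625 = 25
|P_3P_4| = √((-9)² + (-40)²) = √1681 = 41
|P_4P_1| = √((-24)² + (-7)²) = √625 = 25
Perimeter = 41 + 25 + 41 + 25 = 132.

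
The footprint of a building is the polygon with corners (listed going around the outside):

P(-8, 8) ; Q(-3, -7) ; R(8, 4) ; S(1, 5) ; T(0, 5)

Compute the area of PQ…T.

102.5

Σ = (80) + (44) + (36) + (5) + (40) = 205
Area = |Σ|/2 = 102.5.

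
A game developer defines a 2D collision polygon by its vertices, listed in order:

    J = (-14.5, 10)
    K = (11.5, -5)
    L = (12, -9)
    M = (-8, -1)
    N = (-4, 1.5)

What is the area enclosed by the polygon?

Cross-terms: -42.5, -43.5, -84, -16, -18.25  ⇒  Σ = -204.25
Area = |Σ|/2 = 102.125.

102.125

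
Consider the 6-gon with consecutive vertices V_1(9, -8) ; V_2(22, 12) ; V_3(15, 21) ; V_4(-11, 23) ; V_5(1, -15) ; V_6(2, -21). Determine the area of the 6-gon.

733

Σ = (284) + (282) + (576) + (142) + (9) + (173) = 1466
Area = |Σ|/2 = 733.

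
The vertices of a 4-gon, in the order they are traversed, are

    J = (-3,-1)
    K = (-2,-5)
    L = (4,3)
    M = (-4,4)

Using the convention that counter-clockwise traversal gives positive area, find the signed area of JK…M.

J→K: (-3)(-5) − (-2)(-1) = 13
K→L: (-2)(3) − (4)(-5) = 14
L→M: (4)(4) − (-4)(3) = 28
M→J: (-4)(-1) − (-3)(4) = 16
Σ = 71
Signed area = Σ/2 = 35.5 (positive ⇒ counter-clockwise traversal).

35.5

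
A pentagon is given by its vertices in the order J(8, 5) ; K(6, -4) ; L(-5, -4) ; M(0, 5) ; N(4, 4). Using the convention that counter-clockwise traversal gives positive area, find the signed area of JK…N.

Apply Gauss's area formula: 2A = Σ (x_i·y_{i+1} − x_{i+1}·y_i), indices taken mod 5.
Cross-terms: -62, -44, -25, -20, -12  ⇒  Σ = -163
Signed area = Σ/2 = -81.5 (negative ⇒ clockwise traversal).

-81.5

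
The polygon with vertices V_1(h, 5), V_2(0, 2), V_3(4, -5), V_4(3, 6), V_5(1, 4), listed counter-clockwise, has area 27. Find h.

The doubled signed area Σ (x_i y_{i+1} − x_{i+1} y_i) is linear in h.
With h=0 it equals 42; the coefficient of h is -2 (from the two edges through V_1).
So -2·h + 42 = 2·27 = 54 ⇒ h = -6.

-6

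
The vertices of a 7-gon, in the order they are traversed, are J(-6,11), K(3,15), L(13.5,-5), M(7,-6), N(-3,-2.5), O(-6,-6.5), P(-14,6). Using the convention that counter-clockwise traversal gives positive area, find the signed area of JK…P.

Apply Gauss's area formula: 2A = Σ (x_i·y_{i+1} − x_{i+1}·y_i), indices taken mod 7.
Σ = (-123) + (-217.5) + (-46) + (-35.5) + (4.5) + (-127) + (-118) = -662.5
Signed area = Σ/2 = -331.25 (negative ⇒ clockwise traversal).

-331.25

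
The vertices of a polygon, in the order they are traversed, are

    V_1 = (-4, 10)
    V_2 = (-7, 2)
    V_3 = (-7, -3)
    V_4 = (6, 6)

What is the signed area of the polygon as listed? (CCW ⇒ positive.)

Σ = (62) + (35) + (-24) + (84) = 157
Signed area = Σ/2 = 78.5 (positive ⇒ counter-clockwise traversal).

78.5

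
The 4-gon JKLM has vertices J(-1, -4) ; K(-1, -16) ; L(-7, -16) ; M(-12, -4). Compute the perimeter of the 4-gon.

42

|JK| = √((0)² + (-12)²) = √144 = 12
|KL| = √((-6)² + (0)²) = √36 = 6
|LM| = √((-5)² + (12)²) = √169 = 13
|MJ| = √((11)² + (0)²) = √121 = 11
Perimeter = 12 + 6 + 13 + 11 = 42.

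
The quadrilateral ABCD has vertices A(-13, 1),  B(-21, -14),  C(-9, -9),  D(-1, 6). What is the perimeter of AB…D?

60

|AB| = √((-8)² + (-15)²) = √289 = 17
|BC| = √((12)² + (5)²) = √169 = 13
|CD| = √((8)² + (15)²) = √289 = 17
|DA| = √((-12)² + (-5)²) = √169 = 13
Perimeter = 17 + 13 + 17 + 13 = 60.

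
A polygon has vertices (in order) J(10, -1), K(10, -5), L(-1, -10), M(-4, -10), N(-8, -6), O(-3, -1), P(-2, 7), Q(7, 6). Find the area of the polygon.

Σ = (-40) + (-105) + (-30) + (-56) + (-10) + (-23) + (-61) + (-67) = -392
Area = |Σ|/2 = 196.

196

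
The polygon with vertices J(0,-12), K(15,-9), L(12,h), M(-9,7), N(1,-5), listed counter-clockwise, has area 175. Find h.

Write out the shoelace sum; only the two edges meeting at L involve h:
2·Area = [(15·h − 12·(-9)) + (12·7 − (-9)·h)] + 206
       = 24·h + 398 = 350
⇒ h = -2.

-2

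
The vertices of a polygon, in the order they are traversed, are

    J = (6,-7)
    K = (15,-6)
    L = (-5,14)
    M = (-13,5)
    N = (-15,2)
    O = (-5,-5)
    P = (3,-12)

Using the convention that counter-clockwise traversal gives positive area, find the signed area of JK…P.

333

Apply the shoelace (surveyor's) formula: 2A = Σ (x_i·y_{i+1} − x_{i+1}·y_i), indices taken mod 7.
Σ = (69) + (180) + (157) + (49) + (85) + (75) + (51) = 666
Signed area = Σ/2 = 333 (positive ⇒ counter-clockwise traversal).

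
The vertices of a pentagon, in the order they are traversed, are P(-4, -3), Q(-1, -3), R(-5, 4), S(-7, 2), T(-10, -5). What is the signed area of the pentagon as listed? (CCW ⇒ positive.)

P→Q: (-4)(-3) − (-1)(-3) = 9
Q→R: (-1)(4) − (-5)(-3) = -19
R→S: (-5)(2) − (-7)(4) = 18
S→T: (-7)(-5) − (-10)(2) = 55
T→P: (-10)(-3) − (-4)(-5) = 10
Σ = 73
Signed area = Σ/2 = 36.5 (positive ⇒ counter-clockwise traversal).

36.5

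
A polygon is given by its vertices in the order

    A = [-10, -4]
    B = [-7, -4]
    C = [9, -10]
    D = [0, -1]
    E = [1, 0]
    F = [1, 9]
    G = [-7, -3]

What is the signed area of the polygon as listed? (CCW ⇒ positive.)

88.5

Σ = (12) + (106) + (-9) + (1) + (9) + (60) + (-2) = 177
Signed area = Σ/2 = 88.5 (positive ⇒ counter-clockwise traversal).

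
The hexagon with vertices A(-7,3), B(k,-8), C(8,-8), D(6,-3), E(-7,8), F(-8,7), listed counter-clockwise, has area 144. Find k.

-7

Write out the shoelace sum; only the two edges meeting at B involve k:
2·Area = [((-7)·(-8) − k·3) + (k·(-8) − 8·(-8))] + 91
       = -11·k + 211 = 288
⇒ k = -7.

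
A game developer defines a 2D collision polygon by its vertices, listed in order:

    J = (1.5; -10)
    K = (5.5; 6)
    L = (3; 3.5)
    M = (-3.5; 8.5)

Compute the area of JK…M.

62.625

Σ = (64) + (1.25) + (37.75) + (22.25) = 125.25
Area = |Σ|/2 = 62.625.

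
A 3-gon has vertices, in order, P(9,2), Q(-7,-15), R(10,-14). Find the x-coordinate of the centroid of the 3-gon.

4

Apply the shoelace (surveyor's) formula. First the cross-terms c_i = x_i·y_{i+1} − x_{i+1}·y_i:
  -121, 248, 146  ⇒  2A = 273, A = 136.5.
Then Σ (x_i + x_{i+1})·c_i = 3276, so x̄ = 3276 / (6·136.5) = 4.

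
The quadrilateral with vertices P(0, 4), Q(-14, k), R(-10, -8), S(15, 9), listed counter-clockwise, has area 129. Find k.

0

The doubled signed area Σ (x_i y_{i+1} − x_{i+1} y_i) is linear in k.
With k=0 it equals 258; the coefficient of k is 10 (from the two edges through Q).
So 10·k + 258 = 2·129 = 258 ⇒ k = 0.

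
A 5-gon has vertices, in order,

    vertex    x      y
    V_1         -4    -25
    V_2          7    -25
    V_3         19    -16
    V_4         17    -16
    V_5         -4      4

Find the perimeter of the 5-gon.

86

|V_1V_2| = √((11)² + (0)²) = √121 = 11
|V_2V_3| = √((12)² + (9)²) = √225 = 15
|V_3V_4| = √((-2)² + (0)²) = √4 = 2
|V_4V_5| = √((-21)² + (20)²) = √841 = 29
|V_5V_1| = √((0)² + (-29)²) = √841 = 29
Perimeter = 11 + 15 + 2 + 29 + 29 = 86.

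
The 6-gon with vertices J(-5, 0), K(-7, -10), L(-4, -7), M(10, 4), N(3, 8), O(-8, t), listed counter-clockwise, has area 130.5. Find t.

The doubled signed area Σ (x_i y_{i+1} − x_{i+1} y_i) is linear in t.
With t=0 it equals 245; the coefficient of t is 8 (from the two edges through O).
So 8·t + 245 = 2·130.5 = 261 ⇒ t = 2.

2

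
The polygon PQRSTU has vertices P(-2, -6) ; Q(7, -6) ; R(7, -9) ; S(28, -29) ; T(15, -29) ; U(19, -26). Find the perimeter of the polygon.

88

|PQ| = √((9)² + (0)²) = √81 = 9
|QR| = √((0)² + (-3)²) = √9 = 3
|RS| = √((21)² + (-20)²) = √841 = 29
|ST| = √((-13)² + (0)²) = √169 = 13
|TU| = √((4)² + (3)²) = √25 = 5
|UP| = √((-21)² + (20)²) = √841 = 29
Perimeter = 9 + 3 + 29 + 13 + 5 + 29 = 88.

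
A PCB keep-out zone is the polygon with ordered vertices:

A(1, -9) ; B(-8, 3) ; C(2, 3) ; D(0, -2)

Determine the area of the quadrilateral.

50.5

Σ = (-69) + (-30) + (-4) + (2) = -101
Area = |Σ|/2 = 50.5.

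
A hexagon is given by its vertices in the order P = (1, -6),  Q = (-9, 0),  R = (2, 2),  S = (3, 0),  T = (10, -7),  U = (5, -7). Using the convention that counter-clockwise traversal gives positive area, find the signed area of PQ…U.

-78.5

Apply the shoelace formula: 2A = Σ (x_i·y_{i+1} − x_{i+1}·y_i), indices taken mod 6.
Σ = (-54) + (-18) + (-6) + (-21) + (-35) + (-23) = -157
Signed area = Σ/2 = -78.5 (negative ⇒ clockwise traversal).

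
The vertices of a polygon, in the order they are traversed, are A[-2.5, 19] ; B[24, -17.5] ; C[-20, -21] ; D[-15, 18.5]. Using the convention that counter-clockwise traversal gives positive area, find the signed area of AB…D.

Apply Gauss's area formula: 2A = Σ (x_i·y_{i+1} − x_{i+1}·y_i), indices taken mod 4.
Cross-terms: -412.25, -854, -685, -238.75  ⇒  Σ = -2190
Signed area = Σ/2 = -1095 (negative ⇒ clockwise traversal).

-1095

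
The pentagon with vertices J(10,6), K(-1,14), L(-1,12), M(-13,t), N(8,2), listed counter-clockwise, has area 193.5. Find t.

The doubled signed area Σ (x_i y_{i+1} − x_{i+1} y_i) is linear in t.
With t=0 it equals 306; the coefficient of t is -9 (from the two edges through M).
So -9·t + 306 = 2·193.5 = 387 ⇒ t = -9.

-9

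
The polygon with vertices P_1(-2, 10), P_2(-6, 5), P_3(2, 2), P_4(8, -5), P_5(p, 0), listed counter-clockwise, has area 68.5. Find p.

9

Write out the shoelace sum; only the two edges meeting at P_5 involve p:
2·Area = [(8·0 − p·(-5)) + (p·10 − (-2)·0)] + 2
       = 15·p + 2 = 137
⇒ p = 9.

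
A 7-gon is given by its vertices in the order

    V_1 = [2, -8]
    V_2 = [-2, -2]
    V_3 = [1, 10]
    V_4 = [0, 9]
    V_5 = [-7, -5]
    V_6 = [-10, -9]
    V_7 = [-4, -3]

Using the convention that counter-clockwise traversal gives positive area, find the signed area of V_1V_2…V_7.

V_1→V_2: (2)(-2) − (-2)(-8) = -20
V_2→V_3: (-2)(10) − (1)(-2) = -18
V_3→V_4: (1)(9) − (0)(10) = 9
V_4→V_5: (0)(-5) − (-7)(9) = 63
V_5→V_6: (-7)(-9) − (-10)(-5) = 13
V_6→V_7: (-10)(-3) − (-4)(-9) = -6
V_7→V_1: (-4)(-8) − (2)(-3) = 38
Σ = 79
Signed area = Σ/2 = 39.5 (positive ⇒ counter-clockwise traversal).

39.5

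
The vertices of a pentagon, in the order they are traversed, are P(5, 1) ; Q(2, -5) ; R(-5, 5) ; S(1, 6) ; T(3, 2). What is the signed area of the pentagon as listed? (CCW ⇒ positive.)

-50

Apply the surveyor's formula: 2A = Σ (x_i·y_{i+1} − x_{i+1}·y_i), indices taken mod 5.
Σ = (-27) + (-15) + (-35) + (-16) + (-7) = -100
Signed area = Σ/2 = -50 (negative ⇒ clockwise traversal).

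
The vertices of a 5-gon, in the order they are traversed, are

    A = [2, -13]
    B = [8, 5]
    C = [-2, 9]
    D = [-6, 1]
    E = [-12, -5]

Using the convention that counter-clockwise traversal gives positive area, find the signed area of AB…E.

Apply the surveyor's formula: 2A = Σ (x_i·y_{i+1} − x_{i+1}·y_i), indices taken mod 5.
Σ = (114) + (82) + (52) + (42) + (166) = 456
Signed area = Σ/2 = 228 (positive ⇒ counter-clockwise traversal).

228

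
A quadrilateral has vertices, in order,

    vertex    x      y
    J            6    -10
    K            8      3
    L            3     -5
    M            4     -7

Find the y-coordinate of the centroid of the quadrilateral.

-61/15

Apply the surveyor's formula. First the cross-terms c_i = x_i·y_{i+1} − x_{i+1}·y_i:
  98, -49, -1, 2  ⇒  2A = 50, A = 25.
Then Σ (y_i + y_{i+1})·c_i = -610, so ȳ = -610 / (6·25) = -61/15.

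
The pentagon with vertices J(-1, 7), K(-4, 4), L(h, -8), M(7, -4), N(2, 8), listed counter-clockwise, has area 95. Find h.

1

Write out the shoelace sum; only the two edges meeting at L involve h:
2·Area = [((-4)·(-8) − h·4) + (h·(-4) − 7·(-8))] + 110
       = -8·h + 198 = 190
⇒ h = 1.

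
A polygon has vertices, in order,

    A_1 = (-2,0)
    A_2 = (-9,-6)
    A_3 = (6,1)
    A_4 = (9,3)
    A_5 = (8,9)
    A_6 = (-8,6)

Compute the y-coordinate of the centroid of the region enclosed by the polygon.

265/79

Apply the shoelace (surveyor's) formula. First the cross-terms c_i = x_i·y_{i+1} − x_{i+1}·y_i:
  12, 27, 9, 57, 120, 12  ⇒  2A = 237, A = 118.5.
Then Σ (y_i + y_{i+1})·c_i = 2385, so ȳ = 2385 / (6·118.5) = 265/79.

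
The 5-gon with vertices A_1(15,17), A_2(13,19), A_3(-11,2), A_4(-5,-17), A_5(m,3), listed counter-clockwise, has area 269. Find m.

The doubled signed area Σ (x_i y_{i+1} − x_{i+1} y_i) is linear in m.
With m=0 it equals 436; the coefficient of m is 34 (from the two edges through A_5).
So 34·m + 436 = 2·269 = 538 ⇒ m = 3.

3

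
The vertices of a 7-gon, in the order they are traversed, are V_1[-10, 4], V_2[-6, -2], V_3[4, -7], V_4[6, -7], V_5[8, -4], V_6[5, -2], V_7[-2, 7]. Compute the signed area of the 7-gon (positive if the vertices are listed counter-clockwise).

118.5

Apply Gauss's area formula: 2A = Σ (x_i·y_{i+1} − x_{i+1}·y_i), indices taken mod 7.
Σ = (44) + (50) + (14) + (32) + (4) + (31) + (62) = 237
Signed area = Σ/2 = 118.5 (positive ⇒ counter-clockwise traversal).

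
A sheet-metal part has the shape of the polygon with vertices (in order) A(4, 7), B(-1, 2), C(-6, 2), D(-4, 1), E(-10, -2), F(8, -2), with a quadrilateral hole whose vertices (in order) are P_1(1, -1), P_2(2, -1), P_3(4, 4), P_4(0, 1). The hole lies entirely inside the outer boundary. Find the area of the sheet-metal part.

Outer boundary:
A→B: (4)(2) − (-1)(7) = 15
B→C: (-1)(2) − (-6)(2) = 10
C→D: (-6)(1) − (-4)(2) = 2
D→E: (-4)(-2) − (-10)(1) = 18
E→F: (-10)(-2) − (8)(-2) = 36
F→A: (8)(7) − (4)(-2) = 64
Σ = 145
Area = |Σ|/2 = 72.5.
Hole:
P_1→P_2: (1)(-1) − (2)(-1) = 1
P_2→P_3: (2)(4) − (4)(-1) = 12
P_3→P_4: (4)(1) − (0)(4) = 4
P_4→P_1: (0)(-1) − (1)(1) = -1
Σ = 16
Area = |Σ|/2 = 8.
Net area = 72.5 − 8 = 64.5.

64.5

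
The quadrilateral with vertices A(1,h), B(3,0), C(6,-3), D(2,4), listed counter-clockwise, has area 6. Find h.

Write out the shoelace sum; only the two edges meeting at A involve h:
2·Area = [(2·h − 1·4) + (1·0 − 3·h)] + 21
       = -1·h + 17 = 12
⇒ h = 5.

5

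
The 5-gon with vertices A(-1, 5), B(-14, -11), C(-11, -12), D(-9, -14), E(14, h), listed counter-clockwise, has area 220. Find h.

0

Write out the shoelace sum; only the two edges meeting at E involve h:
2·Area = [((-9)·h − 14·(-14)) + (14·5 − (-1)·h)] + 174
       = -8·h + 440 = 440
⇒ h = 0.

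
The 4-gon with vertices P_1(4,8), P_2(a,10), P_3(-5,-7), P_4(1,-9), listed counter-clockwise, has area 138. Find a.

Write out the shoelace sum; only the two edges meeting at P_2 involve a:
2·Area = [(4·10 − a·8) + (a·(-7) − (-5)·10)] + 96
       = -15·a + 186 = 276
⇒ a = -6.

-6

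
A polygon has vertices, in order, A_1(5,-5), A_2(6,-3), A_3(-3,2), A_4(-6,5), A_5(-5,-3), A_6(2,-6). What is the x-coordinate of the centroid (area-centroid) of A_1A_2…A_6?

Apply the shoelace (surveyor's) formula. First the cross-terms c_i = x_i·y_{i+1} − x_{i+1}·y_i:
  15, 3, -3, 43, 36, 20  ⇒  2A = 114, A = 57.
Then Σ (x_i + x_{i+1})·c_i = -240, so x̄ = -240 / (6·57) = -40/57.

-40/57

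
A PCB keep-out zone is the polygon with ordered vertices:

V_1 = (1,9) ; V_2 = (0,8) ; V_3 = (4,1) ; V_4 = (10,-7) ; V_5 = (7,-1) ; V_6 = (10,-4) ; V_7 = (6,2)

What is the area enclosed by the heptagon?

27.5

Apply the surveyor's formula: 2A = Σ (x_i·y_{i+1} − x_{i+1}·y_i), indices taken mod 7.
Cross-terms: 8, -32, -38, 39, -18, 44, 52  ⇒  Σ = 55
Area = |Σ|/2 = 27.5.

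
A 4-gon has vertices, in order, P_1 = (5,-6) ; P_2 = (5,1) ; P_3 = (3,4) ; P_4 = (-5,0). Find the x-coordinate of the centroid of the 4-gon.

223/153

Apply the shoelace (surveyor's) formula. First the cross-terms c_i = x_i·y_{i+1} − x_{i+1}·y_i:
  35, 17, 20, 30  ⇒  2A = 102, A = 51.
Then Σ (x_i + x_{i+1})·c_i = 446, so x̄ = 446 / (6·51) = 223/153.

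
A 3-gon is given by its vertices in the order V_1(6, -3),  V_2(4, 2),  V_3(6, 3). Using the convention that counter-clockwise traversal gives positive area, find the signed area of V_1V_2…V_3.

Apply the shoelace (surveyor's) formula: 2A = Σ (x_i·y_{i+1} − x_{i+1}·y_i), indices taken mod 3.
V_1→V_2: (6)(2) − (4)(-3) = 24
V_2→V_3: (4)(3) − (6)(2) = 0
V_3→V_1: (6)(-3) − (6)(3) = -36
Σ = -12
Signed area = Σ/2 = -6 (negative ⇒ clockwise traversal).

-6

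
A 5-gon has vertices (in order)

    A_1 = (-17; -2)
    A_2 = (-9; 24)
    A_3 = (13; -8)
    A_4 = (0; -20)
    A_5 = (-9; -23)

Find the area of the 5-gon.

Apply Gauss's area formula: 2A = Σ (x_i·y_{i+1} − x_{i+1}·y_i), indices taken mod 5.
Σ = (-426) + (-240) + (-260) + (-180) + (-373) = -1479
Area = |Σ|/2 = 739.5.

739.5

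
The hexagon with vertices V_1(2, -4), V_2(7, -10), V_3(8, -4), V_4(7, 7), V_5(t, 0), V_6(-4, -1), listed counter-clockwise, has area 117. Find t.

-9

The doubled signed area Σ (x_i y_{i+1} − x_{i+1} y_i) is linear in t.
With t=0 it equals 162; the coefficient of t is -8 (from the two edges through V_5).
So -8·t + 162 = 2·117 = 234 ⇒ t = -9.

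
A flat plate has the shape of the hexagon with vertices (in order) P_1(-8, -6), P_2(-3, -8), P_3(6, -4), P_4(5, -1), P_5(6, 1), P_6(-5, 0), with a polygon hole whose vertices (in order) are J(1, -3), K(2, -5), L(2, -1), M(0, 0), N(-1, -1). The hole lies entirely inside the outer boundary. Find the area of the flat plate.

76.5

Outer boundary:
Apply the shoelace (surveyor's) formula: 2A = Σ (x_i·y_{i+1} − x_{i+1}·y_i), indices taken mod 6.
Σ = (46) + (60) + (14) + (11) + (5) + (30) = 166
Area = |Σ|/2 = 83.
Hole:
Apply Gauss's area formula: 2A = Σ (x_i·y_{i+1} − x_{i+1}·y_i), indices taken mod 5.
Cross-terms: 1, 8, 0, 0, 4  ⇒  Σ = 13
Area = |Σ|/2 = 6.5.
Net area = 83 − 6.5 = 76.5.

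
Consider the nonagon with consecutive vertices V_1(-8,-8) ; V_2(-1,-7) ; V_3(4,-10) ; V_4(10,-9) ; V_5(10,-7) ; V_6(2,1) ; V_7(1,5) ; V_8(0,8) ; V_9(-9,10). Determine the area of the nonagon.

Apply the shoelace (surveyor's) formula: 2A = Σ (x_i·y_{i+1} − x_{i+1}·y_i), indices taken mod 9.
Σ = (48) + (38) + (64) + (20) + (24) + (9) + (8) + (72) + (152) = 435
Area = |Σ|/2 = 217.5.

217.5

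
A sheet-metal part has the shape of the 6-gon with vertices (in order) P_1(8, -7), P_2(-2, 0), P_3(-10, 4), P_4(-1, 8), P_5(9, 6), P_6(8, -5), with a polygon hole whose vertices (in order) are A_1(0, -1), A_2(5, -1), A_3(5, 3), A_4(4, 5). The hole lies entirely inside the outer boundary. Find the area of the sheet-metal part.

Outer boundary:
Apply the shoelace (surveyor's) formula: 2A = Σ (x_i·y_{i+1} − x_{i+1}·y_i), indices taken mod 6.
Σ = (-14) + (-8) + (-76) + (-78) + (-93) + (-16) = -285
Area = |Σ|/2 = 142.5.
Hole:
A_1→A_2: (0)(-1) − (5)(-1) = 5
A_2→A_3: (5)(3) − (5)(-1) = 20
A_3→A_4: (5)(5) − (4)(3) = 13
A_4→A_1: (4)(-1) − (0)(5) = -4
Σ = 34
Area = |Σ|/2 = 17.
Net area = 142.5 − 17 = 125.5.

125.5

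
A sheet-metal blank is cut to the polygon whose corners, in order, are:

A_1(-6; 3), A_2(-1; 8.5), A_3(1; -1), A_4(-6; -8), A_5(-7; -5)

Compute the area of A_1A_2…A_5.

Apply the shoelace formula: 2A = Σ (x_i·y_{i+1} − x_{i+1}·y_i), indices taken mod 5.
Σ = (-48) + (-7.5) + (-14) + (-26) + (-51) = -146.5
Area = |Σ|/2 = 73.25.

73.25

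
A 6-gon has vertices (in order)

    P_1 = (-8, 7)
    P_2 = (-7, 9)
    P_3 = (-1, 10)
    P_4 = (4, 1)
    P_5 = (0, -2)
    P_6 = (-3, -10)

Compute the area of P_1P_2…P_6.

Cross-terms: -23, -61, -41, -8, -6, -101  ⇒  Σ = -240
Area = |Σ|/2 = 120.

120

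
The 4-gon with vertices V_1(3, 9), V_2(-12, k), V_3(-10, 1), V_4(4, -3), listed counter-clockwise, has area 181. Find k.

Write out the shoelace sum; only the two edges meeting at V_2 involve k:
2·Area = [(3·k − (-12)·9) + ((-12)·1 − (-10)·k)] + 71
       = 13·k + 167 = 362
⇒ k = 15.

15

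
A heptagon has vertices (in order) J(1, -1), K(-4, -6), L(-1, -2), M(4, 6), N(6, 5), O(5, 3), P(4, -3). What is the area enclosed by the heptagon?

28.5

Σ = (-10) + (2) + (2) + (-16) + (-7) + (-27) + (-1) = -57
Area = |Σ|/2 = 28.5.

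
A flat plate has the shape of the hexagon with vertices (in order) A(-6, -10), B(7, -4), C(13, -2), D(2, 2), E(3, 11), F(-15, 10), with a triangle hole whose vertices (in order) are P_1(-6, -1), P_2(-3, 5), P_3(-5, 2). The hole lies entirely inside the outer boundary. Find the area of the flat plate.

Outer boundary:
Apply the shoelace (surveyor's) formula: 2A = Σ (x_i·y_{i+1} − x_{i+1}·y_i), indices taken mod 6.
Cross-terms: 94, 38, 30, 16, 195, 210  ⇒  Σ = 583
Area = |Σ|/2 = 291.5.
Hole:
Σ = (-33) + (19) + (17) = 3
Area = |Σ|/2 = 1.5.
Net area = 291.5 − 1.5 = 290.

290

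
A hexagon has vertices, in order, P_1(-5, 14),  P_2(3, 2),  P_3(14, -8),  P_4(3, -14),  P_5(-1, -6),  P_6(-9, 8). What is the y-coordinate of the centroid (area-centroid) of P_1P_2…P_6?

-236/171

Apply the shoelace (surveyor's) formula. First the cross-terms c_i = x_i·y_{i+1} − x_{i+1}·y_i:
  -52, -52, -172, -32, -62, -86  ⇒  2A = -456, A = -228.
Then Σ (y_i + y_{i+1})·c_i = 1888, so ȳ = 1888 / (6·(-228)) = -236/171.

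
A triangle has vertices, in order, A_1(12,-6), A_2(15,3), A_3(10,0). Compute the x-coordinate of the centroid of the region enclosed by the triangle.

37/3

Apply Gauss's area formula. First the cross-terms c_i = x_i·y_{i+1} − x_{i+1}·y_i:
  126, -30, -60  ⇒  2A = 36, A = 18.
Then Σ (x_i + x_{i+1})·c_i = 1332, so x̄ = 1332 / (6·18) = 37/3.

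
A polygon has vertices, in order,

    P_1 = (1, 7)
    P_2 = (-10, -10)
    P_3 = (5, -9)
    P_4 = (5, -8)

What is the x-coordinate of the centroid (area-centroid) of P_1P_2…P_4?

Apply Gauss's area formula. First the cross-terms c_i = x_i·y_{i+1} − x_{i+1}·y_i:
  60, 140, 5, 43  ⇒  2A = 248, A = 124.
Then Σ (x_i + x_{i+1})·c_i = -932, so x̄ = -932 / (6·124) = -233/186.

-233/186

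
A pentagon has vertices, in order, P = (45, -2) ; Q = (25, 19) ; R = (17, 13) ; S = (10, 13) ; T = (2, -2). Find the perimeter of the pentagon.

106

|PQ| = √((-20)² + (21)²) = √841 = 29
|QR| = √((-8)² + (-6)²) = √100 = 10
|RS| = √((-7)² + (0)²) = √49 = 7
|ST| = √((-8)² + (-15)²) = √289 = 17
|TP| = √((43)² + (0)²) = √1849 = 43
Perimeter = 29 + 10 + 7 + 17 + 43 = 106.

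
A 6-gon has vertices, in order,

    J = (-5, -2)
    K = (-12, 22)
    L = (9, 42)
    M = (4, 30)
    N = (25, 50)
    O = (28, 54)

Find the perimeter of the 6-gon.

166

|JK| = √((-7)² + (24)²) = √625 = 25
|KL| = √((21)² + (20)²) = √841 = 29
|LM| = √((-5)² + (-12)²) = √169 = 13
|MN| = √((21)² + (20)²) = √841 = 29
|NO| = √((3)² + (4)²) = √25 = 5
|OJ| = √((-33)² + (-56)²) = √4225 = 65
Perimeter = 25 + 29 + 13 + 29 + 5 + 65 = 166.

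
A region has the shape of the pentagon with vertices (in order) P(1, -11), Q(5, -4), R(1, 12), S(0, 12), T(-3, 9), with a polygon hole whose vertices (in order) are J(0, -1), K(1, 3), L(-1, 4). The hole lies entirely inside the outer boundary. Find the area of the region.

89

Outer boundary:
Apply Gauss's area formula: 2A = Σ (x_i·y_{i+1} − x_{i+1}·y_i), indices taken mod 5.
Σ = (51) + (64) + (12) + (36) + (24) = 187
Area = |Σ|/2 = 93.5.
Hole:
Apply the shoelace (surveyor's) formula: 2A = Σ (x_i·y_{i+1} − x_{i+1}·y_i), indices taken mod 3.
Cross-terms: 1, 7, 1  ⇒  Σ = 9
Area = |Σ|/2 = 4.5.
Net area = 93.5 − 4.5 = 89.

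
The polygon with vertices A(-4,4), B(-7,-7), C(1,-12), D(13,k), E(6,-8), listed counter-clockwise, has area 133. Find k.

-15

Write out the shoelace sum; only the two edges meeting at D involve k:
2·Area = [(1·k − 13·(-12)) + (13·(-8) − 6·k)] + 139
       = -5·k + 191 = 266
⇒ k = -15.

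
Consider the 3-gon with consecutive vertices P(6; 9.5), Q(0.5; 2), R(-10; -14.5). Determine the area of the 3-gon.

6

Apply the shoelace (surveyor's) formula: 2A = Σ (x_i·y_{i+1} − x_{i+1}·y_i), indices taken mod 3.
Σ = (7.25) + (12.75) + (-8) = 12
Area = |Σ|/2 = 6.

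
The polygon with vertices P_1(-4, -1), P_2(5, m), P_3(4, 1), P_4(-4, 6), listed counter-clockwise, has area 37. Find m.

-1

The doubled signed area Σ (x_i y_{i+1} − x_{i+1} y_i) is linear in m.
With m=0 it equals 66; the coefficient of m is -8 (from the two edges through P_2).
So -8·m + 66 = 2·37 = 74 ⇒ m = -1.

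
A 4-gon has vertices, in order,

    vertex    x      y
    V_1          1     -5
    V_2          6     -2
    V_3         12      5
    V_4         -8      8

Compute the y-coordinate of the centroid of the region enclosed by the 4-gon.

2.44

Apply Gauss's area formula. First the cross-terms c_i = x_i·y_{i+1} − x_{i+1}·y_i:
  28, 54, 136, 32  ⇒  2A = 250, A = 125.
Then Σ (y_i + y_{i+1})·c_i = 1830, so ȳ = 1830 / (6·125) = 2.44.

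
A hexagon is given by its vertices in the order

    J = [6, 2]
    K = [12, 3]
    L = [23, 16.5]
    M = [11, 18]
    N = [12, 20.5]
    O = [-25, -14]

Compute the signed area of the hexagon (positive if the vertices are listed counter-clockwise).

371.75

Apply the surveyor's formula: 2A = Σ (x_i·y_{i+1} − x_{i+1}·y_i), indices taken mod 6.
Σ = (-6) + (129) + (232.5) + (9.5) + (344.5) + (34) = 743.5
Signed area = Σ/2 = 371.75 (positive ⇒ counter-clockwise traversal).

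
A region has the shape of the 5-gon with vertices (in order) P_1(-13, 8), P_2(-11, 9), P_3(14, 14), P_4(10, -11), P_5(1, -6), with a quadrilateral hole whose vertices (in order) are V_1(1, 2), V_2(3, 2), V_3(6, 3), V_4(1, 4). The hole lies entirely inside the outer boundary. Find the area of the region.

355

Outer boundary:
Apply Gauss's area formula: 2A = Σ (x_i·y_{i+1} − x_{i+1}·y_i), indices taken mod 5.
P_1→P_2: (-13)(9) − (-11)(8) = -29
P_2→P_3: (-11)(14) − (14)(9) = -280
P_3→P_4: (14)(-11) − (10)(14) = -294
P_4→P_5: (10)(-6) − (1)(-11) = -49
P_5→P_1: (1)(8) − (-13)(-6) = -70
Σ = -722
Area = |Σ|/2 = 361.
Hole:
Σ = (-4) + (-3) + (21) + (-2) = 12
Area = |Σ|/2 = 6.
Net area = 361 − 6 = 355.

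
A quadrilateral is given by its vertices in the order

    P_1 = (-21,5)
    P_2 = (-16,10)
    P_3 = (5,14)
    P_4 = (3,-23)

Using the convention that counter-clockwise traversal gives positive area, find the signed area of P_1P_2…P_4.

Apply the shoelace formula: 2A = Σ (x_i·y_{i+1} − x_{i+1}·y_i), indices taken mod 4.
Σ = (-130) + (-274) + (-157) + (-468) = -1029
Signed area = Σ/2 = -514.5 (negative ⇒ clockwise traversal).

-514.5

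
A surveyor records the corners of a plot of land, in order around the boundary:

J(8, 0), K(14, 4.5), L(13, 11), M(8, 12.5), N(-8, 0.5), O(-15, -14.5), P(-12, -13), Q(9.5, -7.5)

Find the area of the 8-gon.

364

Apply the shoelace (surveyor's) formula: 2A = Σ (x_i·y_{i+1} − x_{i+1}·y_i), indices taken mod 8.
Σ = (36) + (95.5) + (74.5) + (104) + (123.5) + (21) + (213.5) + (60) = 728
Area = |Σ|/2 = 364.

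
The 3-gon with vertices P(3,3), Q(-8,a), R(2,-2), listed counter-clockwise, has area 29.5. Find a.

7

Write out the shoelace sum; only the two edges meeting at Q involve a:
2·Area = [(3·a − (-8)·3) + ((-8)·(-2) − 2·a)] + 12
       = 1·a + 52 = 59
⇒ a = 7.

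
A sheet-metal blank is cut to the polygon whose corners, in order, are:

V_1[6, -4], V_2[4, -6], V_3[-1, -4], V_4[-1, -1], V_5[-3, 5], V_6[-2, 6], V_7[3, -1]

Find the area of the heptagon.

Σ = (-20) + (-22) + (-3) + (-8) + (-8) + (-16) + (-6) = -83
Area = |Σ|/2 = 41.5.

41.5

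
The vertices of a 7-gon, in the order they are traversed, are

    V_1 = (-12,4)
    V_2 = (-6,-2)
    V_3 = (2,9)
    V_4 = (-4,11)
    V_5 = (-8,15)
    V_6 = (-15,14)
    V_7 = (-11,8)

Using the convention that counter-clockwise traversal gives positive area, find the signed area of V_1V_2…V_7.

141.5

Apply Gauss's area formula: 2A = Σ (x_i·y_{i+1} − x_{i+1}·y_i), indices taken mod 7.
Σ = (48) + (-50) + (58) + (28) + (113) + (34) + (52) = 283
Signed area = Σ/2 = 141.5 (positive ⇒ counter-clockwise traversal).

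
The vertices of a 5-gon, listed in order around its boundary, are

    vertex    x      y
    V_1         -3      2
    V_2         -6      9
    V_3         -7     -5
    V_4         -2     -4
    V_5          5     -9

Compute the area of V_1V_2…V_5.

Apply the shoelace (surveyor's) formula: 2A = Σ (x_i·y_{i+1} − x_{i+1}·y_i), indices taken mod 5.
Σ = (-15) + (93) + (18) + (38) + (-17) = 117
Area = |Σ|/2 = 58.5.

58.5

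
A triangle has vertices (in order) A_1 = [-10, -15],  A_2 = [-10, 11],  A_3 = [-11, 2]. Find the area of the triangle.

A_1→A_2: (-10)(11) − (-10)(-15) = -260
A_2→A_3: (-10)(2) − (-11)(11) = 101
A_3→A_1: (-11)(-15) − (-10)(2) = 185
Σ = 26
Area = |Σ|/2 = 13.

13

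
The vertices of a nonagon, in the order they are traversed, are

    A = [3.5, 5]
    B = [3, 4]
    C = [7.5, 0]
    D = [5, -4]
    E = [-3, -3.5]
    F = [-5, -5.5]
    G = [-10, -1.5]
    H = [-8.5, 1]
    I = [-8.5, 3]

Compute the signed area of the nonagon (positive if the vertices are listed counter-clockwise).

Apply the surveyor's formula: 2A = Σ (x_i·y_{i+1} − x_{i+1}·y_i), indices taken mod 9.
A→B: (3.5)(4) − (3)(5) = -1
B→C: (3)(0) − (7.5)(4) = -30
C→D: (7.5)(-4) − (5)(0) = -30
D→E: (5)(-3.5) − (-3)(-4) = -29.5
E→F: (-3)(-5.5) − (-5)(-3.5) = -1
F→G: (-5)(-1.5) − (-10)(-5.5) = -47.5
G→H: (-10)(1) − (-8.5)(-1.5) = -22.75
H→I: (-8.5)(3) − (-8.5)(1) = -17
I→A: (-8.5)(5) − (3.5)(3) = -53
Σ = -231.75
Signed area = Σ/2 = -115.875 (negative ⇒ clockwise traversal).

-115.875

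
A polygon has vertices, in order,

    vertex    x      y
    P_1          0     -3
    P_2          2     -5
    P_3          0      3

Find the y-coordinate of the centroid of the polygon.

Apply the shoelace (surveyor's) formula. First the cross-terms c_i = x_i·y_{i+1} − x_{i+1}·y_i:
  6, 6, 0  ⇒  2A = 12, A = 6.
Then Σ (y_i + y_{i+1})·c_i = -60, so ȳ = -60 / (6·6) = -5/3.

-5/3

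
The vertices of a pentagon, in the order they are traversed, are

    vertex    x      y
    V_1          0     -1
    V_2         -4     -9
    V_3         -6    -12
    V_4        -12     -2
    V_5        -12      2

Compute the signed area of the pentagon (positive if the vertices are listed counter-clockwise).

-89

Apply Gauss's area formula: 2A = Σ (x_i·y_{i+1} − x_{i+1}·y_i), indices taken mod 5.
Cross-terms: -4, -6, -132, -48, 12  ⇒  Σ = -178
Signed area = Σ/2 = -89 (negative ⇒ clockwise traversal).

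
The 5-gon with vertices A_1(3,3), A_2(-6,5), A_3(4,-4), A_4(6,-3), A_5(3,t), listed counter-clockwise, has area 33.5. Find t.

The doubled signed area Σ (x_i y_{i+1} − x_{i+1} y_i) is linear in t.
With t=0 it equals 67; the coefficient of t is 3 (from the two edges through A_5).
So 3·t + 67 = 2·33.5 = 67 ⇒ t = 0.

0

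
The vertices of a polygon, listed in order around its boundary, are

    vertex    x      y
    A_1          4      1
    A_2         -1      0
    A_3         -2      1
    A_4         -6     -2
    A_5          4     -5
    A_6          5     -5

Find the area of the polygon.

39

Apply Gauss's area formula: 2A = Σ (x_i·y_{i+1} − x_{i+1}·y_i), indices taken mod 6.
Σ = (1) + (-1) + (10) + (38) + (5) + (25) = 78
Area = |Σ|/2 = 39.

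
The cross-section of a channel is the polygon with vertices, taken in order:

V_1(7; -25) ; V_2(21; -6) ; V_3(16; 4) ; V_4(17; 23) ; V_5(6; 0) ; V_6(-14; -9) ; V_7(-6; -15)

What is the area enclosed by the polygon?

Σ = (483) + (180) + (300) + (-138) + (-54) + (156) + (255) = 1182
Area = |Σ|/2 = 591.

591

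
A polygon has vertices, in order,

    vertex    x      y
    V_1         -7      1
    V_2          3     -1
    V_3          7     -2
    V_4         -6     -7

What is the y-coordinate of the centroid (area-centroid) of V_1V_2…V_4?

Apply the shoelace formula. First the cross-terms c_i = x_i·y_{i+1} − x_{i+1}·y_i:
  4, 1, -61, -55  ⇒  2A = -111, A = -55.5.
Then Σ (y_i + y_{i+1})·c_i = 876, so ȳ = 876 / (6·(-55.5)) = -292/111.

-292/111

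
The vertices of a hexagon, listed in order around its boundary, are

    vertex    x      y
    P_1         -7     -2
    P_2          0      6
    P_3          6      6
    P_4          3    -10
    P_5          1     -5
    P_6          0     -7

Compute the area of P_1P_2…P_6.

Apply the shoelace formula: 2A = Σ (x_i·y_{i+1} − x_{i+1}·y_i), indices taken mod 6.
Cross-terms: -42, -36, -78, -5, -7, -49  ⇒  Σ = -217
Area = |Σ|/2 = 108.5.

108.5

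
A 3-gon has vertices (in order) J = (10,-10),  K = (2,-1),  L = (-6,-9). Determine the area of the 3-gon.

68

Apply the shoelace formula: 2A = Σ (x_i·y_{i+1} − x_{i+1}·y_i), indices taken mod 3.
Σ = (10) + (-24) + (150) = 136
Area = |Σ|/2 = 68.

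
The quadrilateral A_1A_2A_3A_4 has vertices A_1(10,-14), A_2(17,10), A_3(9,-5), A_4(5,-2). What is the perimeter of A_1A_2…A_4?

|A_1A_2| = √((7)² + (24)²) = √625 = 25
|A_2A_3| = √((-8)² + (-15)²) = √289 = 17
|A_3A_4| = √((-4)² + (3)²) = √25 = 5
|A_4A_1| = √((5)² + (-12)²) = √169 = 13
Perimeter = 25 + 17 + 5 + 13 = 60.

60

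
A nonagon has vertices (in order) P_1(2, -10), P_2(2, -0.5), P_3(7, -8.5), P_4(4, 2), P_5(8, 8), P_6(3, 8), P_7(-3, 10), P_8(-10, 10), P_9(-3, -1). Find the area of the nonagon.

Σ = (19) + (-13.5) + (48) + (16) + (40) + (54) + (70) + (40) + (32) = 305.5
Area = |Σ|/2 = 152.75.

152.75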